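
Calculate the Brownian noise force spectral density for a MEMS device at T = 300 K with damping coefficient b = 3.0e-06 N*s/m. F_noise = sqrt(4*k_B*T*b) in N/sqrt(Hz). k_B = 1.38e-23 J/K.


Step 1: Compute 4 * k_B * T * b
= 4 * 1.38e-23 * 300 * 3.0e-06
= 4.9680e-26 N^2/Hz
Step 2: F_noise = sqrt(4.9680e-26)
F_noise = 2.23e-13 N/sqrt(Hz)


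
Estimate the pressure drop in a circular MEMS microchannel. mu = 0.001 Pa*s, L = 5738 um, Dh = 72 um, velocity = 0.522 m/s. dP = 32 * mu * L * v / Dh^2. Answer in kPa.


Step 1: Convert to SI: L = 5738e-6 m, Dh = 72e-6 m
Step 2: dP = 32 * 0.001 * 5738e-6 * 0.522 / (72e-6)^2
Step 3: dP = 18489.11 Pa
Step 4: Convert to kPa: dP = 18.49 kPa


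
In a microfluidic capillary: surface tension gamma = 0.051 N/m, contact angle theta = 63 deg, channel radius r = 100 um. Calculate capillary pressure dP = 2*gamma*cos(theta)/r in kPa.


Step 1: cos(63 deg) = 0.454
Step 2: Convert r to m: r = 100e-6 m
Step 3: dP = 2 * 0.051 * 0.454 / 100e-6 = 463.1 Pa
Step 4: Convert Pa to kPa (divide by 1000).
dP = 0.46 kPa


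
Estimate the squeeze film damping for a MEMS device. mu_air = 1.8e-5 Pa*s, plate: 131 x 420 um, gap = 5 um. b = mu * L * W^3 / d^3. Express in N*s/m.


Step 1: Convert to SI.
L = 131e-6 m, W = 420e-6 m, d = 5e-6 m
Step 2: W^3 = (420e-6)^3 = 7.41e-11 m^3
Step 3: d^3 = (5e-6)^3 = 1.25e-16 m^3
Step 4: b = 1.8e-5 * 131e-6 * 7.41e-11 / 1.25e-16
b = 1.40e-03 N*s/m


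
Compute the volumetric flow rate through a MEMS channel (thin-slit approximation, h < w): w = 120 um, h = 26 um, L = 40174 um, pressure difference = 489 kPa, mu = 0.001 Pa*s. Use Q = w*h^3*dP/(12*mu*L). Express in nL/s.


Step 1: Convert all dimensions to SI (meters).
w = 120e-6 m, h = 26e-6 m, L = 40174e-6 m, dP = 489e3 Pa
Step 2: Q = w * h^3 * dP / (12 * mu * L)
Q = 120e-6 * (26e-6)^3 * 489e3 / (12 * 0.001 * 40174e-6) = 2.1393598e-09 m^3/s
Step 3: Convert Q from m^3/s to nL/s (1 m^3 = 1e12 nL, so multiply by 1e12).
Q = 2139.36 nL/s


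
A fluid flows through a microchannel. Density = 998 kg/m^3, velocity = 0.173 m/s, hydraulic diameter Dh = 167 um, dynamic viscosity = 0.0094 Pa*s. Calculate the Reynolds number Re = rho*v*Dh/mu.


Step 1: Convert Dh to meters: Dh = 167e-6 m
Step 2: Re = rho * v * Dh / mu
Re = 998 * 0.173 * 167e-6 / 0.0094
Re = 3.067


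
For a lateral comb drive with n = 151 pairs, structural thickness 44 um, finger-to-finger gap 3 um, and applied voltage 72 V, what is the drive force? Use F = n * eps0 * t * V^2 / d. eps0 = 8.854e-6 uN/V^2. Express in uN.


Step 1: Parameters: n=151, eps0=8.854e-6 uN/V^2, t=44 um, V=72 V, d=3 um
Step 2: V^2 = 5184
Step 3: F = 151 * 8.854e-6 * 44 * 5184 / 3
F = 101.651 uN


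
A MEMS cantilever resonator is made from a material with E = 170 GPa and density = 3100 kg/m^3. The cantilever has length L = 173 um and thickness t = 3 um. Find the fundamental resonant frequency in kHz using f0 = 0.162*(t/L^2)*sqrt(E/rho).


Step 1: Convert units to SI.
t_SI = 3e-6 m, L_SI = 173e-6 m
Step 2: Calculate sqrt(E/rho).
sqrt(170e9 / 3100) = 7405.32 m/s
Step 3: Compute f0.
f0 = 0.162 * 3e-6 / (173e-6)^2 * 7405.32 = 120250.8 Hz = 120.25 kHz


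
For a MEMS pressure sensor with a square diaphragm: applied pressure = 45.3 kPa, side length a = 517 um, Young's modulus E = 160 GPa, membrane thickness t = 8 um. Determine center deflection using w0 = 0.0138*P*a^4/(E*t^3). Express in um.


Step 1: Convert pressure to compatible units (E is in GPa, so P in GPa).
P = 45.3 kPa = 45.3e-6 GPa
Step 2: Compute numerator: 0.0138 * P * a^4.
a^4 = 517^4 = 71443409521
numerator = 0.0138 * 45.3e-6 * 71443409521 = 4.46621e+04
Step 3: Compute denominator: E * t^3 = 160 * 8^3 = 81920
Step 4: w0 = numerator / denominator = 4.46621e+04 / 81920 = 0.5452 um


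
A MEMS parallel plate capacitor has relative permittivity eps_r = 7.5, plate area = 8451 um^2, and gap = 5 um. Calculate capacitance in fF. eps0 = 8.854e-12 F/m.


Step 1: Convert area to m^2: A = 8451e-12 m^2
Step 2: Convert gap to m: d = 5e-6 m
Step 3: C = eps0 * eps_r * A / d
C = 8.854e-12 * 7.5 * 8451e-12 / 5e-6
Step 4: Convert to fF (multiply by 1e15).
C = 112.24 fF


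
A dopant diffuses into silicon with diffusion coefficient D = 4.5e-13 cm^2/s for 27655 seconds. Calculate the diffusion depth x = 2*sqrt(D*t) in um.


Step 1: Compute D*t = 4.5e-13 * 27655 = 1.244475e-08 cm^2
Step 2: sqrt(D*t) = 1.11556e-04 cm
Step 3: x = 2 * 1.11556e-04 cm = 2.23112e-04 cm
Step 4: Convert to um (1 cm = 1e4 um): x = 2.231 um


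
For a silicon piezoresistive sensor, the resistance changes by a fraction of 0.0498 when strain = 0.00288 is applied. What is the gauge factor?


Step 1: Identify values.
dR/R = 0.0498, strain = 0.00288
Step 2: GF = (dR/R) / strain = 0.0498 / 0.00288
GF = 17.3


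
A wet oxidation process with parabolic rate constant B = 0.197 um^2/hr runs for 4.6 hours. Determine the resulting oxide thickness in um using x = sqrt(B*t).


Step 1: Compute B*t = 0.197 * 4.6 = 0.9062
Step 2: x = sqrt(0.9062)
x = 0.952 um


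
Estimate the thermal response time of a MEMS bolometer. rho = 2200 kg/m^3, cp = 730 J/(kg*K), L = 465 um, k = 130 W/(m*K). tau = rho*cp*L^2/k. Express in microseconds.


Step 1: Convert L to m: L = 465e-6 m
Step 2: L^2 = (465e-6)^2 = 2.16225e-07 m^2
Step 3: tau = 2200 * 730 * 2.16225e-07 / 130 = 2.6712104e-03 s
Step 4: Convert to microseconds (multiply by 1e6).
tau = 2671.21 us


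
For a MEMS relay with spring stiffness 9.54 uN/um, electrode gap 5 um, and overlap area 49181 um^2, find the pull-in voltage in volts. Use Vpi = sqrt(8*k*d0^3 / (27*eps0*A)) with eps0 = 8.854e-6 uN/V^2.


Step 1: Compute numerator: 8 * k * d0^3 = 8 * 9.54 * 5^3 = 9540.0
Step 2: Compute denominator: 27 * eps0 * A = 27 * 8.854e-6 * 49181 = 11.757111
Step 3: Vpi = sqrt(9540.0 / 11.757111)
Vpi = 28.49 V


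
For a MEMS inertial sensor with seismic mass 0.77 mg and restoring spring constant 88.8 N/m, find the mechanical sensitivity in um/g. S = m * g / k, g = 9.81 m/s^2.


Step 1: Convert mass: m = 0.77 mg = 7.70e-07 kg
Step 2: S = m * g / k = 7.70e-07 * 9.81 / 88.8
Step 3: S = 8.51e-08 m/g
Step 4: Convert to um/g: S = 0.085 um/g


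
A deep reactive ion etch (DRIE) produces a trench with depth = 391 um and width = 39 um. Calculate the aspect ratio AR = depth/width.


Step 1: AR = depth / width
Step 2: AR = 391 / 39
AR = 10.0


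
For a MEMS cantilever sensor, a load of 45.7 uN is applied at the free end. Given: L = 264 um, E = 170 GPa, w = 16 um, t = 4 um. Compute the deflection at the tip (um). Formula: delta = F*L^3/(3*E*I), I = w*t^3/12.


Step 1: Calculate the second moment of area.
I = w * t^3 / 12 = 16 * 4^3 / 12 = 85.3333 um^4
Step 2: Convert E to consistent units (1 GPa = 1000 uN/um^2).
E = 170 GPa = 170000 uN/um^2
Step 3: Calculate tip deflection.
delta = F * L^3 / (3 * E * I)
delta = 45.7 * 264^3 / (3 * 170000 * 85.3333)
delta = 19.3214 um


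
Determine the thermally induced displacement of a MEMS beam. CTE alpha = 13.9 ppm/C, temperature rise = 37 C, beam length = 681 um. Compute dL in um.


Step 1: Convert CTE: alpha = 13.9 ppm/C = 13.9e-6 /C
Step 2: dL = 13.9e-6 * 37 * 681
dL = 0.3502 um


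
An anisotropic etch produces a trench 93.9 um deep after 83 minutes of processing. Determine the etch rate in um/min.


Step 1: Etch rate = depth / time
Step 2: rate = 93.9 / 83
rate = 1.131 um/min


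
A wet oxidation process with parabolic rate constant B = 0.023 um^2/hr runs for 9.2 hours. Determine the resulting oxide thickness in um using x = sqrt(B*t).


Step 1: Compute B*t = 0.023 * 9.2 = 0.2116
Step 2: x = sqrt(0.2116)
x = 0.46 um


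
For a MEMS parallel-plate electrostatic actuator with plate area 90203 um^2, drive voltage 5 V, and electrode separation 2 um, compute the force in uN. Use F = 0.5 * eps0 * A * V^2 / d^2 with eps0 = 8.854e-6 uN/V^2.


Step 1: Identify parameters.
eps0 = 8.854e-6 uN/V^2, A = 90203 um^2, V = 5 V, d = 2 um
Step 2: Compute V^2 = 5^2 = 25
Step 3: Compute d^2 = 2^2 = 4
Step 4: F = 0.5 * 8.854e-6 * 90203 * 25 / 4
F = 2.496 uN


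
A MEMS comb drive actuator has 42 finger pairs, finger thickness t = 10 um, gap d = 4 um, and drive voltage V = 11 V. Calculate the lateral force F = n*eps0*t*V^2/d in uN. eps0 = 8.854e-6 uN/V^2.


Step 1: Parameters: n=42, eps0=8.854e-6 uN/V^2, t=10 um, V=11 V, d=4 um
Step 2: V^2 = 121
Step 3: F = 42 * 8.854e-6 * 10 * 121 / 4
F = 0.112 uN


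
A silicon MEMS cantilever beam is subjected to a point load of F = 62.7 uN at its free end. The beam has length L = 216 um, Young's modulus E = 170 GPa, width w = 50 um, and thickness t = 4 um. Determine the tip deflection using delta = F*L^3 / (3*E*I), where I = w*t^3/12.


Step 1: Calculate the second moment of area.
I = w * t^3 / 12 = 50 * 4^3 / 12 = 266.6667 um^4
Step 2: Convert E to consistent units (1 GPa = 1000 uN/um^2).
E = 170 GPa = 170000 uN/um^2
Step 3: Calculate tip deflection.
delta = F * L^3 / (3 * E * I)
delta = 62.7 * 216^3 / (3 * 170000 * 266.6667)
delta = 4.6461 um


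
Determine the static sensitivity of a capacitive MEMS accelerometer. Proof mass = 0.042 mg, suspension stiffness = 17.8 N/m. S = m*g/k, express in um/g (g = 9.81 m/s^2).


Step 1: Convert mass: m = 0.042 mg = 4.20e-08 kg
Step 2: S = m * g / k = 4.20e-08 * 9.81 / 17.8
Step 3: S = 2.31e-08 m/g
Step 4: Convert to um/g: S = 0.023 um/g


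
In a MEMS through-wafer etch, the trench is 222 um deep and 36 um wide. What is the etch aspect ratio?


Step 1: AR = depth / width
Step 2: AR = 222 / 36
AR = 6.2


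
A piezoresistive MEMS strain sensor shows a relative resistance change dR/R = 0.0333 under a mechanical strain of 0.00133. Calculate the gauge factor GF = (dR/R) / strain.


Step 1: Identify values.
dR/R = 0.0333, strain = 0.00133
Step 2: GF = (dR/R) / strain = 0.0333 / 0.00133
GF = 25.0


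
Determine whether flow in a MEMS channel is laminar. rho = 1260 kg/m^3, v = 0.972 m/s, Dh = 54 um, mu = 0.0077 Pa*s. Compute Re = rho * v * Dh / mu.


Step 1: Convert Dh to meters: Dh = 54e-6 m
Step 2: Re = rho * v * Dh / mu
Re = 1260 * 0.972 * 54e-6 / 0.0077
Re = 8.589
Since Re = 8.589 is below ~2300, the flow is laminar.


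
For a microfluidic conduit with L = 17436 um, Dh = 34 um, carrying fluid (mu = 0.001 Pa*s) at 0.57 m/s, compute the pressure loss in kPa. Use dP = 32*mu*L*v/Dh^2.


Step 1: Convert to SI: L = 17436e-6 m, Dh = 34e-6 m
Step 2: dP = 32 * 0.001 * 17436e-6 * 0.57 / (34e-6)^2
Step 3: dP = 275114.74 Pa
Step 4: Convert to kPa: dP = 275.11 kPa


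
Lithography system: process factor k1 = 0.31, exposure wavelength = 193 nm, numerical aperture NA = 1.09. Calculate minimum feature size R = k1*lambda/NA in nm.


Step 1: Identify values: k1 = 0.31, lambda = 193 nm, NA = 1.09
Step 2: R = k1 * lambda / NA
R = 0.31 * 193 / 1.09
R = 54.9 nm


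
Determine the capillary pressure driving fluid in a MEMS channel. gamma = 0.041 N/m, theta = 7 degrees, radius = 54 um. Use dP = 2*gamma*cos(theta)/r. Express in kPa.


Step 1: cos(7 deg) = 0.9925
Step 2: Convert r to m: r = 54e-6 m
Step 3: dP = 2 * 0.041 * 0.9925 / 54e-6 = 1507.1 Pa
Step 4: Convert Pa to kPa (divide by 1000).
dP = 1.51 kPa


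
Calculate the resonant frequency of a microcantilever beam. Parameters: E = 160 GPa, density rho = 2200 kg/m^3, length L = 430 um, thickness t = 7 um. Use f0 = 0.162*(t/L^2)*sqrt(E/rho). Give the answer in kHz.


Step 1: Convert units to SI.
t_SI = 7e-6 m, L_SI = 430e-6 m
Step 2: Calculate sqrt(E/rho).
sqrt(160e9 / 2200) = 8528.03 m/s
Step 3: Compute f0.
f0 = 0.162 * 7e-6 / (430e-6)^2 * 8528.03 = 52302.8 Hz = 52.3 kHz


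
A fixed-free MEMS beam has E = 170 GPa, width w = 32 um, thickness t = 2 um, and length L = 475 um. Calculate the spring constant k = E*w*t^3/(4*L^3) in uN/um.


Step 1: Convert E to consistent units (1 GPa = 1000 uN/um^2).
E = 170 GPa = 170000 uN/um^2
Step 2: Compute t^3 = 2^3 = 8
Step 3: Compute L^3 = 475^3 = 107171875
Step 4: k = 170000 * 32 * 8 / (4 * 107171875)
k = 0.1015 uN/um


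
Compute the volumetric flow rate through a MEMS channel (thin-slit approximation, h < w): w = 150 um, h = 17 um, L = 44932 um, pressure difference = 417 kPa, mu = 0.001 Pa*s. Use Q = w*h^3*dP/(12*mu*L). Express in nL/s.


Step 1: Convert all dimensions to SI (meters).
w = 150e-6 m, h = 17e-6 m, L = 44932e-6 m, dP = 417e3 Pa
Step 2: Q = w * h^3 * dP / (12 * mu * L)
Q = 150e-6 * (17e-6)^3 * 417e3 / (12 * 0.001 * 44932e-6) = 5.699504e-10 m^3/s
Step 3: Convert Q from m^3/s to nL/s (1 m^3 = 1e12 nL, so multiply by 1e12).
Q = 569.95 nL/s


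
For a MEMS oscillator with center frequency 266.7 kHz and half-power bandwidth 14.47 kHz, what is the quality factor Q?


Step 1: Q = f0 / bandwidth
Step 2: Q = 266.7 / 14.47
Q = 18.4


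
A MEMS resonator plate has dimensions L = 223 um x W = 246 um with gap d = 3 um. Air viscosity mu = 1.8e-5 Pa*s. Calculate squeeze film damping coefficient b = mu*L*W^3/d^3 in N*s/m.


Step 1: Convert to SI.
L = 223e-6 m, W = 246e-6 m, d = 3e-6 m
Step 2: W^3 = (246e-6)^3 = 1.49e-11 m^3
Step 3: d^3 = (3e-6)^3 = 2.70e-17 m^3
Step 4: b = 1.8e-5 * 223e-6 * 1.49e-11 / 2.70e-17
b = 2.21e-03 N*s/m


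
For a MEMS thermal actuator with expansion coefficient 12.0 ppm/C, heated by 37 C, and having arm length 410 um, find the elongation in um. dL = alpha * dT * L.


Step 1: Convert CTE: alpha = 12.0 ppm/C = 12.0e-6 /C
Step 2: dL = 12.0e-6 * 37 * 410
dL = 0.182 um


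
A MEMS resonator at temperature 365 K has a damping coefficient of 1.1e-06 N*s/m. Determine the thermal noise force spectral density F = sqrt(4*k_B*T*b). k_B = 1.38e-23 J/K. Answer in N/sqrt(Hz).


Step 1: Compute 4 * k_B * T * b
= 4 * 1.38e-23 * 365 * 1.1e-06
= 2.2163e-26 N^2/Hz
Step 2: F_noise = sqrt(2.2163e-26)
F_noise = 1.49e-13 N/sqrt(Hz)


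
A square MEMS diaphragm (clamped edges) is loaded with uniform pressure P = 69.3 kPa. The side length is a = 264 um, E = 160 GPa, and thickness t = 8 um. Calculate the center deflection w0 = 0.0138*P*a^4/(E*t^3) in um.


Step 1: Convert pressure to compatible units (E is in GPa, so P in GPa).
P = 69.3 kPa = 69.3e-6 GPa
Step 2: Compute numerator: 0.0138 * P * a^4.
a^4 = 264^4 = 4857532416
numerator = 0.0138 * 69.3e-6 * 4857532416 = 4.6455e+03
Step 3: Compute denominator: E * t^3 = 160 * 8^3 = 81920
Step 4: w0 = numerator / denominator = 4.6455e+03 / 81920 = 0.0567 um


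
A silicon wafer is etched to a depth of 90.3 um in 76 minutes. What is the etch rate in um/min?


Step 1: Etch rate = depth / time
Step 2: rate = 90.3 / 76
rate = 1.188 um/min


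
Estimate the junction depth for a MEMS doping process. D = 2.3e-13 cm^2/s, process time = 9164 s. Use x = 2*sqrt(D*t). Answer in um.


Step 1: Compute D*t = 2.3e-13 * 9164 = 2.10772e-09 cm^2
Step 2: sqrt(D*t) = 4.591e-05 cm
Step 3: x = 2 * 4.591e-05 cm = 9.182e-05 cm
Step 4: Convert to um (1 cm = 1e4 um): x = 0.918 um


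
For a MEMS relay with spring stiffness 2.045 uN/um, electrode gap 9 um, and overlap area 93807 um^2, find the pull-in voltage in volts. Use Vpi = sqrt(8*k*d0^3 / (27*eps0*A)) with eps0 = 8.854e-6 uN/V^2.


Step 1: Compute numerator: 8 * k * d0^3 = 8 * 2.045 * 9^3 = 11926.44
Step 2: Compute denominator: 27 * eps0 * A = 27 * 8.854e-6 * 93807 = 22.425314
Step 3: Vpi = sqrt(11926.44 / 22.425314)
Vpi = 23.06 V


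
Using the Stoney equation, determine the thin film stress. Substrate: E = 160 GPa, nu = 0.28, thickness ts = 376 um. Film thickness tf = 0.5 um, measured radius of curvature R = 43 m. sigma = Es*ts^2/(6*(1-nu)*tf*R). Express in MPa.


Step 1: Compute numerator: Es * ts^2 = 160 * 376^2 = 22620160 (GPa*um^2)
Step 2: Compute denominator (R in um): 6*(1-nu)*tf*R = 6*0.72*0.5*43e6 = 92880000.0 (um^2)
Step 3: sigma (GPa) = 22620160 / 92880000.0 = 2.43542e-01 GPa
Step 4: Convert to MPa (x1000): sigma = 243.5 MPa


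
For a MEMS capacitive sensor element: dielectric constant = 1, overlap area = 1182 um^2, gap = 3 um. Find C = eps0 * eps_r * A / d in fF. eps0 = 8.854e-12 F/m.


Step 1: Convert area to m^2: A = 1182e-12 m^2
Step 2: Convert gap to m: d = 3e-6 m
Step 3: C = eps0 * eps_r * A / d
C = 8.854e-12 * 1 * 1182e-12 / 3e-6
Step 4: Convert to fF (multiply by 1e15).
C = 3.49 fF


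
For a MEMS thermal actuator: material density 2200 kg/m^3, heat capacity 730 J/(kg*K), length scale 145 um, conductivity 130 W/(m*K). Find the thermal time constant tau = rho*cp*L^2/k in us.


Step 1: Convert L to m: L = 145e-6 m
Step 2: L^2 = (145e-6)^2 = 2.1025e-08 m^2
Step 3: tau = 2200 * 730 * 2.1025e-08 / 130 = 2.597396e-04 s
Step 4: Convert to microseconds (multiply by 1e6).
tau = 259.74 us


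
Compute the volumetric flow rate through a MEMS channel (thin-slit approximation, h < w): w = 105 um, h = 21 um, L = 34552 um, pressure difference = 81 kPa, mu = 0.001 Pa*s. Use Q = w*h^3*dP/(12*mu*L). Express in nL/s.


Step 1: Convert all dimensions to SI (meters).
w = 105e-6 m, h = 21e-6 m, L = 34552e-6 m, dP = 81e3 Pa
Step 2: Q = w * h^3 * dP / (12 * mu * L)
Q = 105e-6 * (21e-6)^3 * 81e3 / (12 * 0.001 * 34552e-6) = 1.8996683e-10 m^3/s
Step 3: Convert Q from m^3/s to nL/s (1 m^3 = 1e12 nL, so multiply by 1e12).
Q = 189.967 nL/s


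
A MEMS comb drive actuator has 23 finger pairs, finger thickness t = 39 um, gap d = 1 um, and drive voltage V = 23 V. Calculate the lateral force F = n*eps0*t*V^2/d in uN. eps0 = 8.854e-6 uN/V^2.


Step 1: Parameters: n=23, eps0=8.854e-6 uN/V^2, t=39 um, V=23 V, d=1 um
Step 2: V^2 = 529
Step 3: F = 23 * 8.854e-6 * 39 * 529 / 1
F = 4.201 uN


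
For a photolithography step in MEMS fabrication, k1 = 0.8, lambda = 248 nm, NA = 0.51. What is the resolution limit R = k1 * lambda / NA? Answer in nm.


Step 1: Identify values: k1 = 0.8, lambda = 248 nm, NA = 0.51
Step 2: R = k1 * lambda / NA
R = 0.8 * 248 / 0.51
R = 389.0 nm


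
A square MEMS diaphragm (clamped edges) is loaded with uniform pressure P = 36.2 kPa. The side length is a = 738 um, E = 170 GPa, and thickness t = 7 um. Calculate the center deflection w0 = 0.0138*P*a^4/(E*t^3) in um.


Step 1: Convert pressure to compatible units (E is in GPa, so P in GPa).
P = 36.2 kPa = 36.2e-6 GPa
Step 2: Compute numerator: 0.0138 * P * a^4.
a^4 = 738^4 = 296637086736
numerator = 0.0138 * 36.2e-6 * 296637086736 = 1.48188e+05
Step 3: Compute denominator: E * t^3 = 170 * 7^3 = 58310
Step 4: w0 = numerator / denominator = 1.48188e+05 / 58310 = 2.5414 um


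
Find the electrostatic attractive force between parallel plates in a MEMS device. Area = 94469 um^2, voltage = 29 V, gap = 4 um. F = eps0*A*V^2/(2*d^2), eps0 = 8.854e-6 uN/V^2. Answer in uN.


Step 1: Identify parameters.
eps0 = 8.854e-6 uN/V^2, A = 94469 um^2, V = 29 V, d = 4 um
Step 2: Compute V^2 = 29^2 = 841
Step 3: Compute d^2 = 4^2 = 16
Step 4: F = 0.5 * 8.854e-6 * 94469 * 841 / 16
F = 21.982 uN


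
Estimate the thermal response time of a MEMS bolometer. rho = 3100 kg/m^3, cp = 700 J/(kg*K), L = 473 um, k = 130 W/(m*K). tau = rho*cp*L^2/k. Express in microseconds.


Step 1: Convert L to m: L = 473e-6 m
Step 2: L^2 = (473e-6)^2 = 2.23729e-07 m^2
Step 3: tau = 3100 * 700 * 2.23729e-07 / 130 = 3.73455331e-03 s
Step 4: Convert to microseconds (multiply by 1e6).
tau = 3734.553 us


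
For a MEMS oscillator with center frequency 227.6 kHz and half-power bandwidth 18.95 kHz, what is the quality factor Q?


Step 1: Q = f0 / bandwidth
Step 2: Q = 227.6 / 18.95
Q = 12.0


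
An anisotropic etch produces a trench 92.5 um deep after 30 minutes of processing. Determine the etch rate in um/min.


Step 1: Etch rate = depth / time
Step 2: rate = 92.5 / 30
rate = 3.083 um/min


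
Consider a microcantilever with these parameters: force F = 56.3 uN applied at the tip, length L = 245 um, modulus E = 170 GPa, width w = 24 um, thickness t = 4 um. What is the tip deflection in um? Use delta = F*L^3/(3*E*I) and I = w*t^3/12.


Step 1: Calculate the second moment of area.
I = w * t^3 / 12 = 24 * 4^3 / 12 = 128.0 um^4
Step 2: Convert E to consistent units (1 GPa = 1000 uN/um^2).
E = 170 GPa = 170000 uN/um^2
Step 3: Calculate tip deflection.
delta = F * L^3 / (3 * E * I)
delta = 56.3 * 245^3 / (3 * 170000 * 128.0)
delta = 12.6831 um


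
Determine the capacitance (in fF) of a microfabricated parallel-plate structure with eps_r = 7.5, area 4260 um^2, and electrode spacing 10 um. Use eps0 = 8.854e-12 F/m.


Step 1: Convert area to m^2: A = 4260e-12 m^2
Step 2: Convert gap to m: d = 10e-6 m
Step 3: C = eps0 * eps_r * A / d
C = 8.854e-12 * 7.5 * 4260e-12 / 10e-6
Step 4: Convert to fF (multiply by 1e15).
C = 28.29 fF


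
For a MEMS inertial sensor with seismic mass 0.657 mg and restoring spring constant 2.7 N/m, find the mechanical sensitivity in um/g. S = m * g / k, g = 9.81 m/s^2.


Step 1: Convert mass: m = 0.657 mg = 6.57e-07 kg
Step 2: S = m * g / k = 6.57e-07 * 9.81 / 2.7
Step 3: S = 2.39e-06 m/g
Step 4: Convert to um/g: S = 2.387 um/g


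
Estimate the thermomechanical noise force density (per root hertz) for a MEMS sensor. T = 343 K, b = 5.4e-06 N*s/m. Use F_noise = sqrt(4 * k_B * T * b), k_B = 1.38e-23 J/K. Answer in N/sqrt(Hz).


Step 1: Compute 4 * k_B * T * b
= 4 * 1.38e-23 * 343 * 5.4e-06
= 1.0224e-25 N^2/Hz
Step 2: F_noise = sqrt(1.0224e-25)
F_noise = 3.20e-13 N/sqrt(Hz)


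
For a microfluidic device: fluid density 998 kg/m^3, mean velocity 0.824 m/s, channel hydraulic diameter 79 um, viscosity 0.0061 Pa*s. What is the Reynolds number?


Step 1: Convert Dh to meters: Dh = 79e-6 m
Step 2: Re = rho * v * Dh / mu
Re = 998 * 0.824 * 79e-6 / 0.0061
Re = 10.65


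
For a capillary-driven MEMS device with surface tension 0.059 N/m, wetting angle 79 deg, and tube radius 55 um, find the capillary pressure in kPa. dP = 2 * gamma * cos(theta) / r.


Step 1: cos(79 deg) = 0.1908
Step 2: Convert r to m: r = 55e-6 m
Step 3: dP = 2 * 0.059 * 0.1908 / 55e-6 = 409.4 Pa
Step 4: Convert Pa to kPa (divide by 1000).
dP = 0.41 kPa


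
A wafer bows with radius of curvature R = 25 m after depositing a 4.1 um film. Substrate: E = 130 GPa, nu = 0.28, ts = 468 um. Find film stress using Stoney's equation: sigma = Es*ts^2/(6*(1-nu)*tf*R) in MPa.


Step 1: Compute numerator: Es * ts^2 = 130 * 468^2 = 28473120 (GPa*um^2)
Step 2: Compute denominator (R in um): 6*(1-nu)*tf*R = 6*0.72*4.1*25e6 = 442800000.0 (um^2)
Step 3: sigma (GPa) = 28473120 / 442800000.0 = 6.4302e-02 GPa
Step 4: Convert to MPa (x1000): sigma = 64.3 MPa


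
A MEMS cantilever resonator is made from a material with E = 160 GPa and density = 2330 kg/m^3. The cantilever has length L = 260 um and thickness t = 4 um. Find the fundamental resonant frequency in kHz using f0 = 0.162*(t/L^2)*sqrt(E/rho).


Step 1: Convert units to SI.
t_SI = 4e-6 m, L_SI = 260e-6 m
Step 2: Calculate sqrt(E/rho).
sqrt(160e9 / 2330) = 8286.71 m/s
Step 3: Compute f0.
f0 = 0.162 * 4e-6 / (260e-6)^2 * 8286.71 = 79434.7 Hz = 79.43 kHz


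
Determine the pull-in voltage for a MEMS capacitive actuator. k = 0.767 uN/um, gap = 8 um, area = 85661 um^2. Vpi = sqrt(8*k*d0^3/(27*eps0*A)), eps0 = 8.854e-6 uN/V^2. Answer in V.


Step 1: Compute numerator: 8 * k * d0^3 = 8 * 0.767 * 8^3 = 3141.632
Step 2: Compute denominator: 27 * eps0 * A = 27 * 8.854e-6 * 85661 = 20.477947
Step 3: Vpi = sqrt(3141.632 / 20.477947)
Vpi = 12.39 V


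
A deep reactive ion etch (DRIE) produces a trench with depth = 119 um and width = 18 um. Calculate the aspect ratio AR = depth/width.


Step 1: AR = depth / width
Step 2: AR = 119 / 18
AR = 6.6


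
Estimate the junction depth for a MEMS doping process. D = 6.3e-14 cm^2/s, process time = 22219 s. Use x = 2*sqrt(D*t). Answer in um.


Step 1: Compute D*t = 6.3e-14 * 22219 = 1.399797e-09 cm^2
Step 2: sqrt(D*t) = 3.7414e-05 cm
Step 3: x = 2 * 3.7414e-05 cm = 7.4828e-05 cm
Step 4: Convert to um (1 cm = 1e4 um): x = 0.748 um


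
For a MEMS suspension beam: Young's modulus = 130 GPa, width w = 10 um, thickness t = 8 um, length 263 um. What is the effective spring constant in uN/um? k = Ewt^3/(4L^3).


Step 1: Convert E to consistent units (1 GPa = 1000 uN/um^2).
E = 130 GPa = 130000 uN/um^2
Step 2: Compute t^3 = 8^3 = 512
Step 3: Compute L^3 = 263^3 = 18191447
Step 4: k = 130000 * 10 * 512 / (4 * 18191447)
k = 9.1472 uN/um


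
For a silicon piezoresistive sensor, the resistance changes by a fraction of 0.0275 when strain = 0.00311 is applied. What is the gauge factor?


Step 1: Identify values.
dR/R = 0.0275, strain = 0.00311
Step 2: GF = (dR/R) / strain = 0.0275 / 0.00311
GF = 8.8


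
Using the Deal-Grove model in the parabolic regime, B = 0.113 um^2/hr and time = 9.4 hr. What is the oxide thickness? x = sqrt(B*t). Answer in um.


Step 1: Compute B*t = 0.113 * 9.4 = 1.0622
Step 2: x = sqrt(1.0622)
x = 1.031 um


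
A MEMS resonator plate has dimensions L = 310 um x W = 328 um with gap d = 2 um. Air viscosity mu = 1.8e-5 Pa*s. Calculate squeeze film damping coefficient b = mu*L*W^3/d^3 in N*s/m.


Step 1: Convert to SI.
L = 310e-6 m, W = 328e-6 m, d = 2e-6 m
Step 2: W^3 = (328e-6)^3 = 3.53e-11 m^3
Step 3: d^3 = (2e-6)^3 = 8.00e-18 m^3
Step 4: b = 1.8e-5 * 310e-6 * 3.53e-11 / 8.00e-18
b = 2.46e-02 N*s/m


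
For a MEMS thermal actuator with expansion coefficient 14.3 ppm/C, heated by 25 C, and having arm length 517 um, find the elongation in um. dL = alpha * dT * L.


Step 1: Convert CTE: alpha = 14.3 ppm/C = 14.3e-6 /C
Step 2: dL = 14.3e-6 * 25 * 517
dL = 0.1848 um


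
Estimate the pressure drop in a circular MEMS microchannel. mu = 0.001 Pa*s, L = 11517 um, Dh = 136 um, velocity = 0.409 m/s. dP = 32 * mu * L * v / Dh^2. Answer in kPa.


Step 1: Convert to SI: L = 11517e-6 m, Dh = 136e-6 m
Step 2: dP = 32 * 0.001 * 11517e-6 * 0.409 / (136e-6)^2
Step 3: dP = 8149.57 Pa
Step 4: Convert to kPa: dP = 8.15 kPa


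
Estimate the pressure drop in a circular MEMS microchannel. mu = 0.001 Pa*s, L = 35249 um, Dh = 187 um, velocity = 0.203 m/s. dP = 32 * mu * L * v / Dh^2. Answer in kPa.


Step 1: Convert to SI: L = 35249e-6 m, Dh = 187e-6 m
Step 2: dP = 32 * 0.001 * 35249e-6 * 0.203 / (187e-6)^2
Step 3: dP = 6548.01 Pa
Step 4: Convert to kPa: dP = 6.55 kPa


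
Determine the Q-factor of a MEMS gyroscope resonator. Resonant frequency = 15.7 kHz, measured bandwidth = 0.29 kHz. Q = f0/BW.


Step 1: Q = f0 / bandwidth
Step 2: Q = 15.7 / 0.29
Q = 54.1


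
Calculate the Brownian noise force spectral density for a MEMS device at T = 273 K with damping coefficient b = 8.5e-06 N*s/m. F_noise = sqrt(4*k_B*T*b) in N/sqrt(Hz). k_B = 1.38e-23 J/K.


Step 1: Compute 4 * k_B * T * b
= 4 * 1.38e-23 * 273 * 8.5e-06
= 1.2809e-25 N^2/Hz
Step 2: F_noise = sqrt(1.2809e-25)
F_noise = 3.58e-13 N/sqrt(Hz)


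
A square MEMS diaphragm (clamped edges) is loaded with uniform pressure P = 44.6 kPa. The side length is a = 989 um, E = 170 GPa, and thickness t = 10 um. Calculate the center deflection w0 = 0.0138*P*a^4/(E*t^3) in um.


Step 1: Convert pressure to compatible units (E is in GPa, so P in GPa).
P = 44.6 kPa = 44.6e-6 GPa
Step 2: Compute numerator: 0.0138 * P * a^4.
a^4 = 989^4 = 956720690641
numerator = 0.0138 * 44.6e-6 * 956720690641 = 5.888425e+05
Step 3: Compute denominator: E * t^3 = 170 * 10^3 = 170000
Step 4: w0 = numerator / denominator = 5.888425e+05 / 170000 = 3.4638 um


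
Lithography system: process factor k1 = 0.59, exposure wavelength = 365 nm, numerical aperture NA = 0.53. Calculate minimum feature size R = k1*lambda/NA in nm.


Step 1: Identify values: k1 = 0.59, lambda = 365 nm, NA = 0.53
Step 2: R = k1 * lambda / NA
R = 0.59 * 365 / 0.53
R = 406.3 nm


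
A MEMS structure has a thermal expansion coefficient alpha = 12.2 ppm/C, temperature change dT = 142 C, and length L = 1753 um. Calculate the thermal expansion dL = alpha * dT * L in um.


Step 1: Convert CTE: alpha = 12.2 ppm/C = 12.2e-6 /C
Step 2: dL = 12.2e-6 * 142 * 1753
dL = 3.0369 um


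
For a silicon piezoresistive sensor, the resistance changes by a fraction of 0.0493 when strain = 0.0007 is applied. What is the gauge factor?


Step 1: Identify values.
dR/R = 0.0493, strain = 0.0007
Step 2: GF = (dR/R) / strain = 0.0493 / 0.0007
GF = 70.4


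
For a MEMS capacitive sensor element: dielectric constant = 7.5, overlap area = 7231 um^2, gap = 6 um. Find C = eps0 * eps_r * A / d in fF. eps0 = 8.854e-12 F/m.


Step 1: Convert area to m^2: A = 7231e-12 m^2
Step 2: Convert gap to m: d = 6e-6 m
Step 3: C = eps0 * eps_r * A / d
C = 8.854e-12 * 7.5 * 7231e-12 / 6e-6
Step 4: Convert to fF (multiply by 1e15).
C = 80.03 fF


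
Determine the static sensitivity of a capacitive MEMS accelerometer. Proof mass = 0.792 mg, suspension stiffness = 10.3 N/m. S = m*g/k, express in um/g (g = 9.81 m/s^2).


Step 1: Convert mass: m = 0.792 mg = 7.92e-07 kg
Step 2: S = m * g / k = 7.92e-07 * 9.81 / 10.3
Step 3: S = 7.54e-07 m/g
Step 4: Convert to um/g: S = 0.754 um/g


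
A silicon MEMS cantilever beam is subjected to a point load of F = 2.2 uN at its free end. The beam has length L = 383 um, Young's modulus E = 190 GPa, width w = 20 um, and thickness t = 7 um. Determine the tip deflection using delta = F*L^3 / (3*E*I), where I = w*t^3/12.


Step 1: Calculate the second moment of area.
I = w * t^3 / 12 = 20 * 7^3 / 12 = 571.6667 um^4
Step 2: Convert E to consistent units (1 GPa = 1000 uN/um^2).
E = 190 GPa = 190000 uN/um^2
Step 3: Calculate tip deflection.
delta = F * L^3 / (3 * E * I)
delta = 2.2 * 383^3 / (3 * 190000 * 571.6667)
delta = 0.3793 um


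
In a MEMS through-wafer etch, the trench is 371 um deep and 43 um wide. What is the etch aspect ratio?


Step 1: AR = depth / width
Step 2: AR = 371 / 43
AR = 8.6


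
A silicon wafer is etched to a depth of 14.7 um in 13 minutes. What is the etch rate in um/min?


Step 1: Etch rate = depth / time
Step 2: rate = 14.7 / 13
rate = 1.131 um/min


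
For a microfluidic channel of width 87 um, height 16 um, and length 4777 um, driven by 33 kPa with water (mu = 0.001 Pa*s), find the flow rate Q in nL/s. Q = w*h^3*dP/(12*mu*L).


Step 1: Convert all dimensions to SI (meters).
w = 87e-6 m, h = 16e-6 m, L = 4777e-6 m, dP = 33e3 Pa
Step 2: Q = w * h^3 * dP / (12 * mu * L)
Q = 87e-6 * (16e-6)^3 * 33e3 / (12 * 0.001 * 4777e-6) = 2.0514298e-10 m^3/s
Step 3: Convert Q from m^3/s to nL/s (1 m^3 = 1e12 nL, so multiply by 1e12).
Q = 205.143 nL/s


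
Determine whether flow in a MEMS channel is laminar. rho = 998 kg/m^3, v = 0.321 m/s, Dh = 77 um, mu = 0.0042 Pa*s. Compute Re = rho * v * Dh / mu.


Step 1: Convert Dh to meters: Dh = 77e-6 m
Step 2: Re = rho * v * Dh / mu
Re = 998 * 0.321 * 77e-6 / 0.0042
Re = 5.873
Since Re = 5.873 is below ~2300, the flow is laminar.


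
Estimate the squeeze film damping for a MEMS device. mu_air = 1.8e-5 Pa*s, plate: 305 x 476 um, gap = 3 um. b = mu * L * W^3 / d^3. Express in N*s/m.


Step 1: Convert to SI.
L = 305e-6 m, W = 476e-6 m, d = 3e-6 m
Step 2: W^3 = (476e-6)^3 = 1.08e-10 m^3
Step 3: d^3 = (3e-6)^3 = 2.70e-17 m^3
Step 4: b = 1.8e-5 * 305e-6 * 1.08e-10 / 2.70e-17
b = 2.19e-02 N*s/m


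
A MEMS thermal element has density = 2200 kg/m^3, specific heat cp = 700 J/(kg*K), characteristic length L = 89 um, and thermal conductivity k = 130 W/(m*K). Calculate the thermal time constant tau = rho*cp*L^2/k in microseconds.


Step 1: Convert L to m: L = 89e-6 m
Step 2: L^2 = (89e-6)^2 = 7.921e-09 m^2
Step 3: tau = 2200 * 700 * 7.921e-09 / 130 = 9.383338e-05 s
Step 4: Convert to microseconds (multiply by 1e6).
tau = 93.833 us


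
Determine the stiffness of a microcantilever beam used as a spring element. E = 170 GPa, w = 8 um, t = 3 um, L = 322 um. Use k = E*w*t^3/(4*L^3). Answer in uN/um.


Step 1: Convert E to consistent units (1 GPa = 1000 uN/um^2).
E = 170 GPa = 170000 uN/um^2
Step 2: Compute t^3 = 3^3 = 27
Step 3: Compute L^3 = 322^3 = 33386248
Step 4: k = 170000 * 8 * 27 / (4 * 33386248)
k = 0.275 uN/um


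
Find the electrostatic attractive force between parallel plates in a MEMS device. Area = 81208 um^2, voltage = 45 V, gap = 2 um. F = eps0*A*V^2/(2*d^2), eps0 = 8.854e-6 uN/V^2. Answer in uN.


Step 1: Identify parameters.
eps0 = 8.854e-6 uN/V^2, A = 81208 um^2, V = 45 V, d = 2 um
Step 2: Compute V^2 = 45^2 = 2025
Step 3: Compute d^2 = 2^2 = 4
Step 4: F = 0.5 * 8.854e-6 * 81208 * 2025 / 4
F = 182.001 uN


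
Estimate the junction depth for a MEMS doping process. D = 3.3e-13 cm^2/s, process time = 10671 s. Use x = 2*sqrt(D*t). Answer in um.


Step 1: Compute D*t = 3.3e-13 * 10671 = 3.52143e-09 cm^2
Step 2: sqrt(D*t) = 5.93416e-05 cm
Step 3: x = 2 * 5.93416e-05 cm = 1.186832e-04 cm
Step 4: Convert to um (1 cm = 1e4 um): x = 1.187 um


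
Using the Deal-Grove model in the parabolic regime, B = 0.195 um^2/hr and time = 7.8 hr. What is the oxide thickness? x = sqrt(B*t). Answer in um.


Step 1: Compute B*t = 0.195 * 7.8 = 1.521
Step 2: x = sqrt(1.521)
x = 1.233 um


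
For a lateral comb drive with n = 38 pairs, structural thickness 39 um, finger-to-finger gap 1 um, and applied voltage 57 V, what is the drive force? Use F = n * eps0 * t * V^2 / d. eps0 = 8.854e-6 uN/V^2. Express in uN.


Step 1: Parameters: n=38, eps0=8.854e-6 uN/V^2, t=39 um, V=57 V, d=1 um
Step 2: V^2 = 3249
Step 3: F = 38 * 8.854e-6 * 39 * 3249 / 1
F = 42.632 uN


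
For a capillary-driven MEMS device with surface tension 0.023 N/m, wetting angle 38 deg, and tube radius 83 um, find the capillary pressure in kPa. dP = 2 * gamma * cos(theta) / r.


Step 1: cos(38 deg) = 0.788
Step 2: Convert r to m: r = 83e-6 m
Step 3: dP = 2 * 0.023 * 0.788 / 83e-6 = 436.7 Pa
Step 4: Convert Pa to kPa (divide by 1000).
dP = 0.44 kPa


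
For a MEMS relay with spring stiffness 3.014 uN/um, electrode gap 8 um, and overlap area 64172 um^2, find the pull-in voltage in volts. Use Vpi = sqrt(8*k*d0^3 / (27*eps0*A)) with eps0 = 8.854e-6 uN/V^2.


Step 1: Compute numerator: 8 * k * d0^3 = 8 * 3.014 * 8^3 = 12345.344
Step 2: Compute denominator: 27 * eps0 * A = 27 * 8.854e-6 * 64172 = 15.34083
Step 3: Vpi = sqrt(12345.344 / 15.34083)
Vpi = 28.37 V


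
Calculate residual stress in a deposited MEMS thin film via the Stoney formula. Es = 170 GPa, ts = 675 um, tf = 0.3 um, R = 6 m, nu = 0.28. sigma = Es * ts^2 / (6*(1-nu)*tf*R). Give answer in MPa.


Step 1: Compute numerator: Es * ts^2 = 170 * 675^2 = 77456250 (GPa*um^2)
Step 2: Compute denominator (R in um): 6*(1-nu)*tf*R = 6*0.72*0.3*6e6 = 7776000.0 (um^2)
Step 3: sigma (GPa) = 77456250 / 7776000.0 = 9.960938e+00 GPa
Step 4: Convert to MPa (x1000): sigma = 9960.9 MPa


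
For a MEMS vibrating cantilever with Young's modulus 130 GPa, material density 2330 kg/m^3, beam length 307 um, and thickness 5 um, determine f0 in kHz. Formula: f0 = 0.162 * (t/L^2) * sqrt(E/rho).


Step 1: Convert units to SI.
t_SI = 5e-6 m, L_SI = 307e-6 m
Step 2: Calculate sqrt(E/rho).
sqrt(130e9 / 2330) = 7469.54 m/s
Step 3: Compute f0.
f0 = 0.162 * 5e-6 / (307e-6)^2 * 7469.54 = 64195.1 Hz = 64.2 kHz


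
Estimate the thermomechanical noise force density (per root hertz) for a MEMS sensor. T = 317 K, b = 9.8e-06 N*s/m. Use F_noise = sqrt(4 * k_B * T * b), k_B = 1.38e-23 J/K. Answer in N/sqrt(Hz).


Step 1: Compute 4 * k_B * T * b
= 4 * 1.38e-23 * 317 * 9.8e-06
= 1.7148e-25 N^2/Hz
Step 2: F_noise = sqrt(1.7148e-25)
F_noise = 4.14e-13 N/sqrt(Hz)


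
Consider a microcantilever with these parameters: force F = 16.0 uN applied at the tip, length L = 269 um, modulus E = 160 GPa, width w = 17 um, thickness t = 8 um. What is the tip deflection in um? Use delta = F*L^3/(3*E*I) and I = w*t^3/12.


Step 1: Calculate the second moment of area.
I = w * t^3 / 12 = 17 * 8^3 / 12 = 725.3333 um^4
Step 2: Convert E to consistent units (1 GPa = 1000 uN/um^2).
E = 160 GPa = 160000 uN/um^2
Step 3: Calculate tip deflection.
delta = F * L^3 / (3 * E * I)
delta = 16.0 * 269^3 / (3 * 160000 * 725.3333)
delta = 0.8945 um


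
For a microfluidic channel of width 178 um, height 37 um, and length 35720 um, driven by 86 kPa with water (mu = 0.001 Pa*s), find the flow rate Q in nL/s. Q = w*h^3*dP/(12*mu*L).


Step 1: Convert all dimensions to SI (meters).
w = 178e-6 m, h = 37e-6 m, L = 35720e-6 m, dP = 86e3 Pa
Step 2: Q = w * h^3 * dP / (12 * mu * L)
Q = 178e-6 * (37e-6)^3 * 86e3 / (12 * 0.001 * 35720e-6) = 1.80896819e-09 m^3/s
Step 3: Convert Q from m^3/s to nL/s (1 m^3 = 1e12 nL, so multiply by 1e12).
Q = 1808.968 nL/s


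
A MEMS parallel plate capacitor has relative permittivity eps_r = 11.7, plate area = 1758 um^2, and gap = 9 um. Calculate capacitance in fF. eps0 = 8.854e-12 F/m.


Step 1: Convert area to m^2: A = 1758e-12 m^2
Step 2: Convert gap to m: d = 9e-6 m
Step 3: C = eps0 * eps_r * A / d
C = 8.854e-12 * 11.7 * 1758e-12 / 9e-6
Step 4: Convert to fF (multiply by 1e15).
C = 20.23 fF


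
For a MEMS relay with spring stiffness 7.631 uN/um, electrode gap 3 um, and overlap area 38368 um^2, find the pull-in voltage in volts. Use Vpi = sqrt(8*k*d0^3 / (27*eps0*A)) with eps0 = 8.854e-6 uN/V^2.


Step 1: Compute numerator: 8 * k * d0^3 = 8 * 7.631 * 3^3 = 1648.296
Step 2: Compute denominator: 27 * eps0 * A = 27 * 8.854e-6 * 38368 = 9.172177
Step 3: Vpi = sqrt(1648.296 / 9.172177)
Vpi = 13.41 V


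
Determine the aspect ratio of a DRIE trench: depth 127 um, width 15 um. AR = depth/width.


Step 1: AR = depth / width
Step 2: AR = 127 / 15
AR = 8.5


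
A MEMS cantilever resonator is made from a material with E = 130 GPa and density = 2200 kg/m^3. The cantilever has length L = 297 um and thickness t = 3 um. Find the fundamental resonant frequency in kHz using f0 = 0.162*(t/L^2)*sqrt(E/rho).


Step 1: Convert units to SI.
t_SI = 3e-6 m, L_SI = 297e-6 m
Step 2: Calculate sqrt(E/rho).
sqrt(130e9 / 2200) = 7687.06 m/s
Step 3: Compute f0.
f0 = 0.162 * 3e-6 / (297e-6)^2 * 7687.06 = 42352.9 Hz = 42.35 kHz


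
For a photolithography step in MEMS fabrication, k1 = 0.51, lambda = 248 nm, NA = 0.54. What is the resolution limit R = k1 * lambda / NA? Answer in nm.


Step 1: Identify values: k1 = 0.51, lambda = 248 nm, NA = 0.54
Step 2: R = k1 * lambda / NA
R = 0.51 * 248 / 0.54
R = 234.2 nm


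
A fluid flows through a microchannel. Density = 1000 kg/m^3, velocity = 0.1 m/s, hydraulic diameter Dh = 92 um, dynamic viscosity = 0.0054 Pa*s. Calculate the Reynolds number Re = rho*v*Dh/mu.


Step 1: Convert Dh to meters: Dh = 92e-6 m
Step 2: Re = rho * v * Dh / mu
Re = 1000 * 0.1 * 92e-6 / 0.0054
Re = 1.704


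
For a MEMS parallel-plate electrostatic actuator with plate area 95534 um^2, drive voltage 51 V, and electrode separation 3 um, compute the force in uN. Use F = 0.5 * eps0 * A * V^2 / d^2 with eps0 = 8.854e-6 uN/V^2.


Step 1: Identify parameters.
eps0 = 8.854e-6 uN/V^2, A = 95534 um^2, V = 51 V, d = 3 um
Step 2: Compute V^2 = 51^2 = 2601
Step 3: Compute d^2 = 3^2 = 9
Step 4: F = 0.5 * 8.854e-6 * 95534 * 2601 / 9
F = 122.226 uN


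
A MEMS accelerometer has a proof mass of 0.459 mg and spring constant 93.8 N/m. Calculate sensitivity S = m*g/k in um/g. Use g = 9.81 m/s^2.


Step 1: Convert mass: m = 0.459 mg = 4.59e-07 kg
Step 2: S = m * g / k = 4.59e-07 * 9.81 / 93.8
Step 3: S = 4.80e-08 m/g
Step 4: Convert to um/g: S = 0.048 um/g


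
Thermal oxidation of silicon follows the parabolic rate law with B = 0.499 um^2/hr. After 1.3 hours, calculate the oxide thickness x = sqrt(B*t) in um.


Step 1: Compute B*t = 0.499 * 1.3 = 0.6487
Step 2: x = sqrt(0.6487)
x = 0.805 um


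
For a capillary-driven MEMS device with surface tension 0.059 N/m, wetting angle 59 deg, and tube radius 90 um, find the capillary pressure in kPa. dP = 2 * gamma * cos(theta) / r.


Step 1: cos(59 deg) = 0.515
Step 2: Convert r to m: r = 90e-6 m
Step 3: dP = 2 * 0.059 * 0.515 / 90e-6 = 675.2 Pa
Step 4: Convert Pa to kPa (divide by 1000).
dP = 0.68 kPa


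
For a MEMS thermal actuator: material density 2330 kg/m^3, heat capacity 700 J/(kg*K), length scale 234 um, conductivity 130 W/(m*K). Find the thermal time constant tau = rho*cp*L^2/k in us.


Step 1: Convert L to m: L = 234e-6 m
Step 2: L^2 = (234e-6)^2 = 5.4756e-08 m^2
Step 3: tau = 2330 * 700 * 5.4756e-08 / 130 = 6.869772e-04 s
Step 4: Convert to microseconds (multiply by 1e6).
tau = 686.977 us
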